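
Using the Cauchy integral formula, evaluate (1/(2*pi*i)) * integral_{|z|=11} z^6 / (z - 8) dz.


Step 1: f(z) = z^6, a = 8 is inside |z| = 11
Step 2: By Cauchy integral formula: (1/(2pi*i)) * integral = f(a)
Step 3: f(8) = 8^6 = 262144

262144


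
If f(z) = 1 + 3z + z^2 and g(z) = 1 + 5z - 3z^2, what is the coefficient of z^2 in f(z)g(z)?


Step 1: z^2 term in f*g comes from: (1)*(-3z^2) + (3z)*(5z) + (z^2)*(1)
Step 2: = -3 + 15 + 1
Step 3: = 13

13


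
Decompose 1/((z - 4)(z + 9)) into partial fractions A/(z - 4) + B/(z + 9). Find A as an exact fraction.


Step 1: Multiply both sides by (z - 4) and set z = 4
Step 2: A = 1 / (4 + 9)
Step 3: A = 1 / 13
Step 4: A = 1/13

1/13


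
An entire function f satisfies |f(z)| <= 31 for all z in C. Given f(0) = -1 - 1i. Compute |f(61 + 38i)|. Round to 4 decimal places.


Step 1: By Liouville's theorem, a bounded entire function is constant.
Step 2: f(z) = f(0) = -1 - 1i for all z.
Step 3: |f(w)| = |-1 - 1i| = sqrt(1 + 1)
Step 4: = 1.4142

1.4142


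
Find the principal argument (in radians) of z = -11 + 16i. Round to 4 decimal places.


Step 1: z = -11 + 16i
Step 2: arg(z) = atan2(16, -11)
Step 3: arg(z) = 2.1731

2.1731


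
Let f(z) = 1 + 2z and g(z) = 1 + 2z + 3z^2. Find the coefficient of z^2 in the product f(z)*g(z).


Step 1: z^2 term in f*g comes from: (1)*(3z^2) + (2z)*(2z) + (0)*(1)
Step 2: = 3 + 4 + 0
Step 3: = 7

7


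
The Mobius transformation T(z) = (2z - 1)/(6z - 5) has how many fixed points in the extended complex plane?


Step 1: Fixed points satisfy T(z) = z
Step 2: 6z^2 - 7z + 1 = 0
Step 3: Discriminant = (-7)^2 - 4*6*1 = 25
Step 4: Number of fixed points = 2

2


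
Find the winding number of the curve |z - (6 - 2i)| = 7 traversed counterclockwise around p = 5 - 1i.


Step 1: Center c = (6, -2), radius = 7
Step 2: |p - c|^2 = (-1)^2 + 1^2 = 2
Step 3: r^2 = 49
Step 4: |p-c| < r so winding number = 1

1


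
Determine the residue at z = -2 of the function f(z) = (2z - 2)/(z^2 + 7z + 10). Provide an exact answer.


Step 1: Q(z) = z^2 + 7z + 10 = (z + 2)(z + 5)
Step 2: Q'(z) = 2z + 7
Step 3: Q'(-2) = 3, P(-2) = -6
Step 4: Res = P(-2)/Q'(-2) = -6/3 = -2

-2


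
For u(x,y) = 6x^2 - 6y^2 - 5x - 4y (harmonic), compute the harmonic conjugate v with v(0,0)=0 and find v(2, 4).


Step 1: v_x = -u_y = 12y + 4
Step 2: v_y = u_x = 12x - 5
Step 3: v = 12xy + 4x - 5y + C
Step 4: v(0,0) = 0 => C = 0
Step 5: v(2, 4) = 84

84


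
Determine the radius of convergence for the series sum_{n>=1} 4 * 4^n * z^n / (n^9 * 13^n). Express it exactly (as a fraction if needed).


Step 1: General term a_n = 4 * 4^n / (n^9 * 13^n)
Step 2: By the root test, |a_n|^(1/n) = 4^(1/n) * 4 / (n^(9/n) * 13) -> 4/13 as n -> infinity (since 4^(1/n) -> 1 and n^(9/n) -> 1)
Step 3: R = 1/lim|a_n|^(1/n) = 13/4

13/4


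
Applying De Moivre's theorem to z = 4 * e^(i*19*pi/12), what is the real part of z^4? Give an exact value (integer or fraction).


Step 1: By De Moivre's theorem, z^4 = 4^4 * e^(i*4*19*pi/12) = 256 * (cos(19*pi/3) + i*sin(19*pi/3))
Step 2: |z|^4 = 4^4 = 256
Step 3: Reduce the angle mod 2*pi: 19*pi/3 - 6*pi = pi/3
Step 4: cos(pi/3) = 1/2
Step 5: Re(z^4) = 256 * 1/2 = 128

128


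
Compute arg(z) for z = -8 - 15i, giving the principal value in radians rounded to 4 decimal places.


Step 1: z = -8 - 15i
Step 2: arg(z) = atan2(-15, -8)
Step 3: arg(z) = -2.0608

-2.0608


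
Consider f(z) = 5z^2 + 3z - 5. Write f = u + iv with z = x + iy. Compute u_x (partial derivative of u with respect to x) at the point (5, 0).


Step 1: f(z) = 5(x+iy)^2 + 3(x+iy) - 5
Step 2: u = 5(x^2 - y^2) + 3x - 5
Step 3: u_x = 10x + 3
Step 4: At (5, 0): u_x = 50 + 3 = 53

53


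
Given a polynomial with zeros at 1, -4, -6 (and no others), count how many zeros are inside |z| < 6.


Step 1: Check each root:
  z = 1: |1| = 1 < 6
  z = -4: |-4| = 4 < 6
  z = -6: |-6| = 6 >= 6
Step 2: Count = 2

2


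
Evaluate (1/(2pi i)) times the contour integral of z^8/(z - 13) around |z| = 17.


Step 1: f(z) = z^8, a = 13 is inside |z| = 17
Step 2: By Cauchy integral formula: (1/(2pi*i)) * integral = f(a)
Step 3: f(13) = 13^8 = 815730721

815730721


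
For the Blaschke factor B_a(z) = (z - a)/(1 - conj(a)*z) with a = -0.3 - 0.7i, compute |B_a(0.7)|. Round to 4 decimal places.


Step 1: Numerator z0 - a = 0.7 - (-0.3 - 0.7i) = 1 + 0.7i
Step 2: Denominator 1 - conj(a)*z0 = 1 - (-0.3 + 0.7i)*0.7 = 1.21 - 0.49i
Step 3: |z0 - a|^2 = 1^2 + 0.7^2 = 1.49; |1 - conj(a)*z0|^2 = 1.21^2 + (-0.49)^2 = 1.7042
Step 4: |B_a(0.7)| = sqrt(1.49 / 1.7042) = sqrt(0.874311)
Step 5: = 0.935

0.935


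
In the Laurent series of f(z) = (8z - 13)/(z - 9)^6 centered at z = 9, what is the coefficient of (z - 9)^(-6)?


Step 1: Write the numerator in powers of (z - 9): 8z - 13 = 8(z - 9) + (8*9 - 13) = 8(z - 9) + 59
Step 2: Divide by (z - 9)^6: f(z) = 59(z - 9)^(-6) + 8(z - 9)^(-5)
Step 3: This finite sum is the Laurent series of f about z = 9.
Step 4: Coefficient of (z - 9)^(-6) = 8*9 - 13 = 59

59


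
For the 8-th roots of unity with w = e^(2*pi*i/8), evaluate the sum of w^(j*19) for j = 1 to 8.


Step 1: The sum sum_{j=1}^{n} w^(k*j) equals n if n | k, else 0.
Step 2: Here n = 8, k = 19
Step 3: Does n divide k? 8 | 19 -> False
Step 4: Sum = 0

0


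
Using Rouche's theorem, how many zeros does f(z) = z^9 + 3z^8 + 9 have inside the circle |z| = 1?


Step 1: On |z| = 1 the three terms have sizes |z^9| = 1^9 = 1, |3z^8| = 3*1^8 = 3, |9| = 9
Step 2: The dominant term is g(z) = 9; let h(z) = z^9 + 3z^8 so f = g + h
Step 3: On |z| = 1: |g| = 9 and |h| <= 1 + 3 = 4
Step 4: Since 9 > 4, |h| < |g| on |z| = 1, so by Rouche f has the same number of zeros as g inside |z| < 1
Step 5: g(z) = 9 is a nonzero constant with no zeros inside |z| < 1. Answer = 0

0


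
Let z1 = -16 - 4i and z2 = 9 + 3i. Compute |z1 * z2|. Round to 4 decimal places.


Step 1: |z1| = sqrt((-16)^2 + (-4)^2) = sqrt(272)
Step 2: |z2| = sqrt(9^2 + 3^2) = sqrt(90)
Step 3: |z1*z2| = |z1|*|z2| = sqrt(272) * sqrt(90) = sqrt(272 * 90) = sqrt(24480)
Step 4: = 156.4609

156.4609


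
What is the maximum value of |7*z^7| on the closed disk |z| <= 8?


Step 1: On |z| = 8, |f(z)| = 7 * |z|^7 = 7 * 8^7
Step 2: By maximum modulus principle, maximum is on boundary.
Step 3: Maximum = 7 * 2097152 = 14680064

14680064


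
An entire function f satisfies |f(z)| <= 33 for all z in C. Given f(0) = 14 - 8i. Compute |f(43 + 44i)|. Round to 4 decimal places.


Step 1: By Liouville's theorem, a bounded entire function is constant.
Step 2: f(z) = f(0) = 14 - 8i for all z.
Step 3: |f(w)| = |14 - 8i| = sqrt(196 + 64)
Step 4: = 16.1245

16.1245


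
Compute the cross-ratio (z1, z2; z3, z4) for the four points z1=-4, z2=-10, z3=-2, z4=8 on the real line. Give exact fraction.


Step 1: (z1-z3)(z2-z4) = (-2) * (-18) = 36
Step 2: (z1-z4)(z2-z3) = (-12) * (-8) = 96
Step 3: Cross-ratio = 36/96 = 3/8

3/8


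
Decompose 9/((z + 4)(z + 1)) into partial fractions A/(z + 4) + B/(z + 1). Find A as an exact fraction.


Step 1: Multiply both sides by (z + 4) and set z = -4
Step 2: A = 9 / (-4 + 1)
Step 3: A = 9 / (-3)
Step 4: A = -3

-3


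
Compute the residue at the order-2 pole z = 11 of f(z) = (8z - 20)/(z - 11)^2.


Step 1: Pole of order 2 at z = 11
Step 2: Res = lim d/dz [(z - 11)^2 * f(z)] as z -> 11
Step 3: (z - 11)^2 * f(z) = 8z - 20
Step 4: d/dz[8z - 20] = 8

8


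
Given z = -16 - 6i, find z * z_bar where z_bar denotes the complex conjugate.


Step 1: conj(z) = -16 + 6i
Step 2: z * conj(z) = (-16)^2 + (-6)^2
Step 3: = 256 + 36 = 292

292


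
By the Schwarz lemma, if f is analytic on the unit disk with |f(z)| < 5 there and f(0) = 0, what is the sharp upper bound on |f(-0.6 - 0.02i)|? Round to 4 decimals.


Step 1: g = f/5 maps D -> D with g(0) = 0, so by the Schwarz lemma |g(z)| <= |z|, i.e. |f(z)| <= 5|z|; this is sharp (f(z) = 5z).
Step 2: |z0|^2 = (-0.6)^2 + (-0.02)^2 = 0.3604
Step 3: |z0| = sqrt(0.3604) = 0.600333
Step 4: Best bound = 5 * |z0| = 5 * 0.600333 = 3.0017

3.0017


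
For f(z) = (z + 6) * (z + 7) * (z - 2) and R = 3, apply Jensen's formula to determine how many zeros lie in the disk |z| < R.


Jensen's formula: (1/2pi)*integral log|f(Re^it)|dt = log|f(0)| + sum_{|a_k|<R} log(R/|a_k|)
Step 1: f(0) = 6 * 7 * (-2) = -84
Step 2: log|f(0)| = log|-6| + log|-7| + log|2| = 4.4308
Step 3: Zeros inside |z| < 3: 2
Step 4: Jensen sum = log(3/2) = 0.4055
Step 5: n(R) = number of terms in the Jensen sum = count of zeros inside |z| < 3 = 1

1


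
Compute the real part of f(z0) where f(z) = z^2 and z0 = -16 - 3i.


Step 1: z0 = -16 - 3i
Step 2: z0^2 = (-16)^2 - (-3)^2 + 96i
Step 3: real part = 256 - 9 = 247

247


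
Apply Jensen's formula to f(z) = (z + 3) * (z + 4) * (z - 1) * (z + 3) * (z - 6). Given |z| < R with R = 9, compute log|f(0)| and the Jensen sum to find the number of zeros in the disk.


Jensen's formula: (1/2pi)*integral log|f(Re^it)|dt = log|f(0)| + sum_{|a_k|<R} log(R/|a_k|)
Step 1: f(0) = 3 * 4 * (-1) * 3 * (-6) = 216
Step 2: log|f(0)| = log|-3| + log|-4| + log|1| + log|-3| + log|6| = 5.3753
Step 3: Zeros inside |z| < 9: -3, -4, 1, -3, 6
Step 4: Jensen sum = log(9/3) + log(9/4) + log(9/1) + log(9/3) + log(9/6) = 5.6108
Step 5: n(R) = number of terms in the Jensen sum = count of zeros inside |z| < 9 = 5

5


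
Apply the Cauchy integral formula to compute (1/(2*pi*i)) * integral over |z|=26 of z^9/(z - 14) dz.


Step 1: f(z) = z^9, a = 14 is inside |z| = 26
Step 2: By Cauchy integral formula: (1/(2pi*i)) * integral = f(a)
Step 3: f(14) = 14^9 = 20661046784

20661046784


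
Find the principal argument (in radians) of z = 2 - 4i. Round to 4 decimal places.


Step 1: z = 2 - 4i
Step 2: arg(z) = atan2(-4, 2)
Step 3: arg(z) = -1.1071

-1.1071


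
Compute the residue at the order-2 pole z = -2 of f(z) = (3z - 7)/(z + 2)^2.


Step 1: Pole of order 2 at z = -2
Step 2: Res = lim d/dz [(z + 2)^2 * f(z)] as z -> -2
Step 3: (z + 2)^2 * f(z) = 3z - 7
Step 4: d/dz[3z - 7] = 3

3


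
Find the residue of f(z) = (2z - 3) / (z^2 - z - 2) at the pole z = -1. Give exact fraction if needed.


Step 1: Q(z) = z^2 - z - 2 = (z + 1)(z - 2)
Step 2: Q'(z) = 2z - 1
Step 3: Q'(-1) = -3, P(-1) = -5
Step 4: Res = P(-1)/Q'(-1) = -5/(-3) = 5/3

5/3


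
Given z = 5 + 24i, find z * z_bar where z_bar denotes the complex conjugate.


Step 1: conj(z) = 5 - 24i
Step 2: z * conj(z) = 5^2 + 24^2
Step 3: = 25 + 576 = 601

601


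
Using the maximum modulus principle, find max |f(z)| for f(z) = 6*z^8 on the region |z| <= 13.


Step 1: On |z| = 13, |f(z)| = 6 * |z|^8 = 6 * 13^8
Step 2: By maximum modulus principle, maximum is on boundary.
Step 3: Maximum = 6 * 815730721 = 4894384326

4894384326


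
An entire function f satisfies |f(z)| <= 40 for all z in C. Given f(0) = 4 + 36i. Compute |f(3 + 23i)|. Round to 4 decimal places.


Step 1: By Liouville's theorem, a bounded entire function is constant.
Step 2: f(z) = f(0) = 4 + 36i for all z.
Step 3: |f(w)| = |4 + 36i| = sqrt(16 + 1296)
Step 4: = 36.2215

36.2215


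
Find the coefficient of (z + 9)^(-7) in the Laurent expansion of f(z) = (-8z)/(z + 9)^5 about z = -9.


Step 1: Write the numerator in powers of (z + 9): -8z = -8(z + 9) + (-8*(-9) + 0) = -8(z + 9) + 72
Step 2: Divide by (z + 9)^5: f(z) = 72(z + 9)^(-5) - 8(z + 9)^(-4)
Step 3: This finite sum is the Laurent series of f about z = -9.
Step 4: Only the powers -5 and -4 appear, so the coefficient of (z + 9)^(-7) = 0

0


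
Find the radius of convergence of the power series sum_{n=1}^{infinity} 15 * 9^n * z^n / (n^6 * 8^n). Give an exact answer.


Step 1: General term a_n = 15 * 9^n / (n^6 * 8^n)
Step 2: By the root test, |a_n|^(1/n) = 15^(1/n) * 9 / (n^(6/n) * 8) -> 9/8 as n -> infinity (since 15^(1/n) -> 1 and n^(6/n) -> 1)
Step 3: R = 1/lim|a_n|^(1/n) = 8/9

8/9


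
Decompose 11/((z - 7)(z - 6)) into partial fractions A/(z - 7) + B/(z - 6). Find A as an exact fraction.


Step 1: Multiply both sides by (z - 7) and set z = 7
Step 2: A = 11 / (7 - 6)
Step 3: A = 11 / 1
Step 4: A = 11

11


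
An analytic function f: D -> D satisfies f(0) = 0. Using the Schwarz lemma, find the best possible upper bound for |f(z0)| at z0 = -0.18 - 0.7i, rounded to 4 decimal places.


Step 1: Schwarz lemma: if f: D -> D is analytic with f(0) = 0, then |f(z)| <= |z| for all z in D, and this is sharp (f(z) = z).
Step 2: |z0|^2 = (-0.18)^2 + (-0.7)^2 = 0.5224
Step 3: |z0| = sqrt(0.5224) = 0.722772
Step 4: Best bound = |z0| = 0.7228

0.7228


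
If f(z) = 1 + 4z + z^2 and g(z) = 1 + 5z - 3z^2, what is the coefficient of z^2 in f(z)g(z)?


Step 1: z^2 term in f*g comes from: (1)*(-3z^2) + (4z)*(5z) + (z^2)*(1)
Step 2: = -3 + 20 + 1
Step 3: = 18

18


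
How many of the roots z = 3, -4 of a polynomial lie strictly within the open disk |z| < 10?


Step 1: Check each root:
  z = 3: |3| = 3 < 10
  z = -4: |-4| = 4 < 10
Step 2: Count = 2

2


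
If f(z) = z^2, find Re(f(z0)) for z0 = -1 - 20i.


Step 1: z0 = -1 - 20i
Step 2: z0^2 = (-1)^2 - (-20)^2 + 40i
Step 3: real part = 1 - 400 = -399

-399


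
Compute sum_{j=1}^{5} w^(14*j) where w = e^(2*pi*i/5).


Step 1: The sum sum_{j=1}^{n} w^(k*j) equals n if n | k, else 0.
Step 2: Here n = 5, k = 14
Step 3: Does n divide k? 5 | 14 -> False
Step 4: Sum = 0

0


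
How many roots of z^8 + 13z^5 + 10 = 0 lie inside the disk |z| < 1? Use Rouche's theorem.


Step 1: On |z| = 1 the three terms have sizes |z^8| = 1^8 = 1, |13z^5| = 13*1^5 = 13, |10| = 10
Step 2: The dominant term is g(z) = 13z^5; let h(z) = z^8 + 10 so f = g + h
Step 3: On |z| = 1: |g| = 13 and |h| <= 1 + 10 = 11
Step 4: Since 13 > 11, |h| < |g| on |z| = 1, so by Rouche f has the same number of zeros as g inside |z| < 1
Step 5: g(z) = 13z^5 has 5 zeros (at the origin, multiplicity 5) inside |z| < 1. Answer = 5

5


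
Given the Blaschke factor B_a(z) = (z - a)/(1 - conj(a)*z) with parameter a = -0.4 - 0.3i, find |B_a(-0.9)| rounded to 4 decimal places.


Step 1: Numerator z0 - a = -0.9 - (-0.4 - 0.3i) = -0.5 + 0.3i
Step 2: Denominator 1 - conj(a)*z0 = 1 - (-0.4 + 0.3i)*(-0.9) = 0.64 + 0.27i
Step 3: |z0 - a|^2 = (-0.5)^2 + 0.3^2 = 0.34; |1 - conj(a)*z0|^2 = 0.64^2 + 0.27^2 = 0.4825
Step 4: |B_a(-0.9)| = sqrt(0.34 / 0.4825) = sqrt(0.704663)
Step 5: = 0.8394

0.8394


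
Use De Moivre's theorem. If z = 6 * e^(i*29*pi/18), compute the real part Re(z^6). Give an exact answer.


Step 1: By De Moivre's theorem, z^6 = 6^6 * e^(i*6*29*pi/18) = 46656 * (cos(29*pi/3) + i*sin(29*pi/3))
Step 2: |z|^6 = 6^6 = 46656
Step 3: Reduce the angle mod 2*pi: 29*pi/3 - 8*pi = 5*pi/3
Step 4: cos(5*pi/3) = 1/2
Step 5: Re(z^6) = 46656 * 1/2 = 23328

23328


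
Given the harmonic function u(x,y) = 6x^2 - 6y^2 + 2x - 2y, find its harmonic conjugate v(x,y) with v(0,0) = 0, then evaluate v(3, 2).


Step 1: v_x = -u_y = 12y + 2
Step 2: v_y = u_x = 12x + 2
Step 3: v = 12xy + 2x + 2y + C
Step 4: v(0,0) = 0 => C = 0
Step 5: v(3, 2) = 82

82


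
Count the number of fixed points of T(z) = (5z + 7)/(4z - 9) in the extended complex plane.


Step 1: Fixed points satisfy T(z) = z
Step 2: 4z^2 - 14z - 7 = 0
Step 3: Discriminant = (-14)^2 - 4*4*(-7) = 308
Step 4: Number of fixed points = 2

2


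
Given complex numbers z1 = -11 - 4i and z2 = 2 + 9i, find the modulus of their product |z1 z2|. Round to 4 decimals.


Step 1: |z1| = sqrt((-11)^2 + (-4)^2) = sqrt(137)
Step 2: |z2| = sqrt(2^2 + 9^2) = sqrt(85)
Step 3: |z1*z2| = |z1|*|z2| = sqrt(137) * sqrt(85) = sqrt(137 * 85) = sqrt(11645)
Step 4: = 107.912

107.912


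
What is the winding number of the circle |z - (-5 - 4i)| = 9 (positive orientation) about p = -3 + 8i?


Step 1: Center c = (-5, -4), radius = 9
Step 2: |p - c|^2 = 2^2 + 12^2 = 148
Step 3: r^2 = 81
Step 4: |p-c| > r so winding number = 0

0


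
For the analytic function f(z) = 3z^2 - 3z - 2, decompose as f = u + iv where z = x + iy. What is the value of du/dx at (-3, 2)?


Step 1: f(z) = 3(x+iy)^2 - 3(x+iy) - 2
Step 2: u = 3(x^2 - y^2) - 3x - 2
Step 3: u_x = 6x - 3
Step 4: At (-3, 2): u_x = -18 - 3 = -21

-21


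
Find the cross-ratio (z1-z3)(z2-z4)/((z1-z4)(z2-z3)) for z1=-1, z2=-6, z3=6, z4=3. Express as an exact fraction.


Step 1: (z1-z3)(z2-z4) = (-7) * (-9) = 63
Step 2: (z1-z4)(z2-z3) = (-4) * (-12) = 48
Step 3: Cross-ratio = 63/48 = 21/16

21/16


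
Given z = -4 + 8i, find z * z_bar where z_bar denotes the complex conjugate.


Step 1: conj(z) = -4 - 8i
Step 2: z * conj(z) = (-4)^2 + 8^2
Step 3: = 16 + 64 = 80

80


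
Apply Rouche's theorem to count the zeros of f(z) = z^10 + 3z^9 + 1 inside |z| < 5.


Step 1: On |z| = 5 the three terms have sizes |z^10| = 5^10 = 9765625, |3z^9| = 3*5^9 = 5859375, |1| = 1
Step 2: The dominant term is g(z) = z^10; let h(z) = 3z^9 + 1 so f = g + h
Step 3: On |z| = 5: |g| = 9765625 and |h| <= 5859375 + 1 = 5859376
Step 4: Since 9765625 > 5859376, |h| < |g| on |z| = 5, so by Rouche f has the same number of zeros as g inside |z| < 5
Step 5: g(z) = z^10 has 10 zeros (all at the origin) inside |z| < 5. Answer = 10

10


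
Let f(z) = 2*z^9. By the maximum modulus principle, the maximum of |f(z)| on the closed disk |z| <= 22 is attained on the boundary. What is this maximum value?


Step 1: On |z| = 22, |f(z)| = 2 * |z|^9 = 2 * 22^9
Step 2: By maximum modulus principle, maximum is on boundary.
Step 3: Maximum = 2 * 1207269217792 = 2414538435584

2414538435584


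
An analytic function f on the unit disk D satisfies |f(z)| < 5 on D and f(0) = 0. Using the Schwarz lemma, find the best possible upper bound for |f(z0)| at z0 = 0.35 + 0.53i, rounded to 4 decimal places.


Step 1: g = f/5 maps D -> D with g(0) = 0, so by the Schwarz lemma |g(z)| <= |z|, i.e. |f(z)| <= 5|z|; this is sharp (f(z) = 5z).
Step 2: |z0|^2 = 0.35^2 + 0.53^2 = 0.4034
Step 3: |z0| = sqrt(0.4034) = 0.635138
Step 4: Best bound = 5 * |z0| = 5 * 0.635138 = 3.1757

3.1757


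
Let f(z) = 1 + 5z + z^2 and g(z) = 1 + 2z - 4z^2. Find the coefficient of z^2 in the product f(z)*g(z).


Step 1: z^2 term in f*g comes from: (1)*(-4z^2) + (5z)*(2z) + (z^2)*(1)
Step 2: = -4 + 10 + 1
Step 3: = 7

7


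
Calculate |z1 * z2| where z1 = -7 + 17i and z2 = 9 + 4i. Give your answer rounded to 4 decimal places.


Step 1: |z1| = sqrt((-7)^2 + 17^2) = sqrt(338)
Step 2: |z2| = sqrt(9^2 + 4^2) = sqrt(97)
Step 3: |z1*z2| = |z1|*|z2| = sqrt(338) * sqrt(97) = sqrt(338 * 97) = sqrt(32786)
Step 4: = 181.069

181.069


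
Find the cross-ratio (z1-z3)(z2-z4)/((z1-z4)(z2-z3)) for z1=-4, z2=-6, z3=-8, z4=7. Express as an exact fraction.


Step 1: (z1-z3)(z2-z4) = 4 * (-13) = -52
Step 2: (z1-z4)(z2-z3) = (-11) * 2 = -22
Step 3: Cross-ratio = 52/22 = 26/11

26/11


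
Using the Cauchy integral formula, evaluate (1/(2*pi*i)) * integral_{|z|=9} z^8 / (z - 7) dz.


Step 1: f(z) = z^8, a = 7 is inside |z| = 9
Step 2: By Cauchy integral formula: (1/(2pi*i)) * integral = f(a)
Step 3: f(7) = 7^8 = 5764801

5764801


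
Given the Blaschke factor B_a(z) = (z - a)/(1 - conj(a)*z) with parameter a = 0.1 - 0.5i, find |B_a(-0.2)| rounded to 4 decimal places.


Step 1: Numerator z0 - a = -0.2 - (0.1 - 0.5i) = -0.3 + 0.5i
Step 2: Denominator 1 - conj(a)*z0 = 1 - (0.1 + 0.5i)*(-0.2) = 1.02 + 0.1i
Step 3: |z0 - a|^2 = (-0.3)^2 + 0.5^2 = 0.34; |1 - conj(a)*z0|^2 = 1.02^2 + 0.1^2 = 1.0504
Step 4: |B_a(-0.2)| = sqrt(0.34 / 1.0504) = sqrt(0.323686)
Step 5: = 0.5689

0.5689


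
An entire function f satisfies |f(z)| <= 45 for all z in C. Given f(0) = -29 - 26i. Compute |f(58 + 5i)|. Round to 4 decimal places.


Step 1: By Liouville's theorem, a bounded entire function is constant.
Step 2: f(z) = f(0) = -29 - 26i for all z.
Step 3: |f(w)| = |-29 - 26i| = sqrt(841 + 676)
Step 4: = 38.9487

38.9487


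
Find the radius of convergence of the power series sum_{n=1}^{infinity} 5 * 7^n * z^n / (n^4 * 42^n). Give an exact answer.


Step 1: General term a_n = 5 * 7^n / (n^4 * 42^n)
Step 2: By the root test, |a_n|^(1/n) = 5^(1/n) * 7 / (n^(4/n) * 42) -> 7/42 as n -> infinity (since 5^(1/n) -> 1 and n^(4/n) -> 1)
Step 3: R = 1/lim|a_n|^(1/n) = 42/7 = 6

6


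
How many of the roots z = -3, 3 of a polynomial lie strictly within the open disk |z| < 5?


Step 1: Check each root:
  z = -3: |-3| = 3 < 5
  z = 3: |3| = 3 < 5
Step 2: Count = 2

2


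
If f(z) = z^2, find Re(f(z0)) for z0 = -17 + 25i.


Step 1: z0 = -17 + 25i
Step 2: z0^2 = (-17)^2 - 25^2 - 850i
Step 3: real part = 289 - 625 = -336

-336


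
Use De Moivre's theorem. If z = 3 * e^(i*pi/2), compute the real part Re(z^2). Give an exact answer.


Step 1: By De Moivre's theorem, z^2 = 3^2 * e^(i*2*pi/2) = 9 * (cos(pi) + i*sin(pi))
Step 2: |z|^2 = 3^2 = 9
Step 3: The angle pi already lies in [0, 2*pi)
Step 4: cos(pi) = -1
Step 5: Re(z^2) = 9 * (-1) = -9

-9


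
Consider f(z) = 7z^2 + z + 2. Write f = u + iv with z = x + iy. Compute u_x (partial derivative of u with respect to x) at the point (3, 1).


Step 1: f(z) = 7(x+iy)^2 + (x+iy) + 2
Step 2: u = 7(x^2 - y^2) + x + 2
Step 3: u_x = 14x + 1
Step 4: At (3, 1): u_x = 42 + 1 = 43

43


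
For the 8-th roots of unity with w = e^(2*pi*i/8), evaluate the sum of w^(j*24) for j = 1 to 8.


Step 1: The sum sum_{j=1}^{n} w^(k*j) equals n if n | k, else 0.
Step 2: Here n = 8, k = 24
Step 3: Does n divide k? 8 | 24 -> True
Step 4: Sum = 8

8


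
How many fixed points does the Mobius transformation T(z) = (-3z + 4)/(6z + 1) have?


Step 1: Fixed points satisfy T(z) = z
Step 2: 6z^2 + 4z - 4 = 0
Step 3: Discriminant = 4^2 - 4*6*(-4) = 112
Step 4: Number of fixed points = 2

2


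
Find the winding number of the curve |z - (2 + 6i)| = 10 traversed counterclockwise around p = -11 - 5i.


Step 1: Center c = (2, 6), radius = 10
Step 2: |p - c|^2 = (-13)^2 + (-11)^2 = 290
Step 3: r^2 = 100
Step 4: |p-c| > r so winding number = 0

0


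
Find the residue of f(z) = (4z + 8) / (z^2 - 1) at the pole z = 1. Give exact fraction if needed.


Step 1: Q(z) = z^2 - 1 = (z - 1)(z + 1)
Step 2: Q'(z) = 2z
Step 3: Q'(1) = 2, P(1) = 12
Step 4: Res = P(1)/Q'(1) = 12/2 = 6

6


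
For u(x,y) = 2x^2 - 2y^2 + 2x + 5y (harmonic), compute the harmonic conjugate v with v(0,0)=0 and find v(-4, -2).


Step 1: v_x = -u_y = 4y - 5
Step 2: v_y = u_x = 4x + 2
Step 3: v = 4xy - 5x + 2y + C
Step 4: v(0,0) = 0 => C = 0
Step 5: v(-4, -2) = 48

48


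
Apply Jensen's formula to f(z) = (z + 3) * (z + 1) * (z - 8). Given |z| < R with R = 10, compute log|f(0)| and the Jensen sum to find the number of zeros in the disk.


Jensen's formula: (1/2pi)*integral log|f(Re^it)|dt = log|f(0)| + sum_{|a_k|<R} log(R/|a_k|)
Step 1: f(0) = 3 * 1 * (-8) = -24
Step 2: log|f(0)| = log|-3| + log|-1| + log|8| = 3.1781
Step 3: Zeros inside |z| < 10: -3, -1, 8
Step 4: Jensen sum = log(10/3) + log(10/1) + log(10/8) = 3.7297
Step 5: n(R) = number of terms in the Jensen sum = count of zeros inside |z| < 10 = 3

3


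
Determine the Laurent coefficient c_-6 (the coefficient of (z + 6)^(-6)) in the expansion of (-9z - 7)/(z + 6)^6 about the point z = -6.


Step 1: Write the numerator in powers of (z + 6): -9z - 7 = -9(z + 6) + (-9*(-6) - 7) = -9(z + 6) + 47
Step 2: Divide by (z + 6)^6: f(z) = 47(z + 6)^(-6) - 9(z + 6)^(-5)
Step 3: This finite sum is the Laurent series of f about z = -6.
Step 4: Coefficient of (z + 6)^(-6) = -9*(-6) - 7 = 47

47


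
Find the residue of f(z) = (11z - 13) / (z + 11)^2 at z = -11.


Step 1: Pole of order 2 at z = -11
Step 2: Res = lim d/dz [(z + 11)^2 * f(z)] as z -> -11
Step 3: (z + 11)^2 * f(z) = 11z - 13
Step 4: d/dz[11z - 13] = 11

11


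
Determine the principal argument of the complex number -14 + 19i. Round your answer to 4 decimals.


Step 1: z = -14 + 19i
Step 2: arg(z) = atan2(19, -14)
Step 3: arg(z) = 2.2058

2.2058


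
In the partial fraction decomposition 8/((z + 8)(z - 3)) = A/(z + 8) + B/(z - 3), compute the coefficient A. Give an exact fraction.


Step 1: Multiply both sides by (z + 8) and set z = -8
Step 2: A = 8 / (-8 - 3)
Step 3: A = 8 / (-11)
Step 4: A = -8/11

-8/11


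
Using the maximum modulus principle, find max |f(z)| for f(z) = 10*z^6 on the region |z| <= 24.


Step 1: On |z| = 24, |f(z)| = 10 * |z|^6 = 10 * 24^6
Step 2: By maximum modulus principle, maximum is on boundary.
Step 3: Maximum = 10 * 191102976 = 1911029760

1911029760


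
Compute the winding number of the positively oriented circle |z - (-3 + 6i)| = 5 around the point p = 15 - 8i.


Step 1: Center c = (-3, 6), radius = 5
Step 2: |p - c|^2 = 18^2 + (-14)^2 = 520
Step 3: r^2 = 25
Step 4: |p-c| > r so winding number = 0

0


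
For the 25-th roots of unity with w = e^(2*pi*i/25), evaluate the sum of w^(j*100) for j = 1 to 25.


Step 1: The sum sum_{j=1}^{n} w^(k*j) equals n if n | k, else 0.
Step 2: Here n = 25, k = 100
Step 3: Does n divide k? 25 | 100 -> True
Step 4: Sum = 25

25


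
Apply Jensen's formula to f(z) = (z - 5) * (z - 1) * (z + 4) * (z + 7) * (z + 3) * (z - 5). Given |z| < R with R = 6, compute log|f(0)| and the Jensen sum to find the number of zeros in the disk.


Jensen's formula: (1/2pi)*integral log|f(Re^it)|dt = log|f(0)| + sum_{|a_k|<R} log(R/|a_k|)
Step 1: f(0) = (-5) * (-1) * 4 * 7 * 3 * (-5) = -2100
Step 2: log|f(0)| = log|5| + log|1| + log|-4| + log|-7| + log|-3| + log|5| = 7.6497
Step 3: Zeros inside |z| < 6: 5, 1, -4, -3, 5
Step 4: Jensen sum = log(6/5) + log(6/1) + log(6/4) + log(6/3) + log(6/5) = 3.255
Step 5: n(R) = number of terms in the Jensen sum = count of zeros inside |z| < 6 = 5

5


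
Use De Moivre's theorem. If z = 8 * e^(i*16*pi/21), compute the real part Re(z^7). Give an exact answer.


Step 1: By De Moivre's theorem, z^7 = 8^7 * e^(i*7*16*pi/21) = 2097152 * (cos(16*pi/3) + i*sin(16*pi/3))
Step 2: |z|^7 = 8^7 = 2097152
Step 3: Reduce the angle mod 2*pi: 16*pi/3 - 4*pi = 4*pi/3
Step 4: cos(4*pi/3) = -1/2
Step 5: Re(z^7) = 2097152 * (-1/2) = -1048576

-1048576


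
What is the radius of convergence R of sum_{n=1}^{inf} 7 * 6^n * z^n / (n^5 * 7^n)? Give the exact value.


Step 1: General term a_n = 7 * 6^n / (n^5 * 7^n)
Step 2: By the root test, |a_n|^(1/n) = 7^(1/n) * 6 / (n^(5/n) * 7) -> 6/7 as n -> infinity (since 7^(1/n) -> 1 and n^(5/n) -> 1)
Step 3: R = 1/lim|a_n|^(1/n) = 7/6

7/6


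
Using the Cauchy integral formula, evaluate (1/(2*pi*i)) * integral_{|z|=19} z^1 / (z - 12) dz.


Step 1: f(z) = z^1, a = 12 is inside |z| = 19
Step 2: By Cauchy integral formula: (1/(2pi*i)) * integral = f(a)
Step 3: f(12) = 12^1 = 12

12


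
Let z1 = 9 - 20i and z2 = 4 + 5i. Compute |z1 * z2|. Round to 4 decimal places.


Step 1: |z1| = sqrt(9^2 + (-20)^2) = sqrt(481)
Step 2: |z2| = sqrt(4^2 + 5^2) = sqrt(41)
Step 3: |z1*z2| = |z1|*|z2| = sqrt(481) * sqrt(41) = sqrt(481 * 41) = sqrt(19721)
Step 4: = 140.4315

140.4315


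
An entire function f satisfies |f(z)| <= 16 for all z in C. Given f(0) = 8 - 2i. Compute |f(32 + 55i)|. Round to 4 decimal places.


Step 1: By Liouville's theorem, a bounded entire function is constant.
Step 2: f(z) = f(0) = 8 - 2i for all z.
Step 3: |f(w)| = |8 - 2i| = sqrt(64 + 4)
Step 4: = 8.2462

8.2462


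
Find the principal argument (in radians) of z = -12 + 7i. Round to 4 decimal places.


Step 1: z = -12 + 7i
Step 2: arg(z) = atan2(7, -12)
Step 3: arg(z) = 2.6135

2.6135


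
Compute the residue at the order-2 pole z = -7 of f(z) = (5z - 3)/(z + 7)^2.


Step 1: Pole of order 2 at z = -7
Step 2: Res = lim d/dz [(z + 7)^2 * f(z)] as z -> -7
Step 3: (z + 7)^2 * f(z) = 5z - 3
Step 4: d/dz[5z - 3] = 5

5


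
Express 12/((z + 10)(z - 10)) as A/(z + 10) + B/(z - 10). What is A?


Step 1: Multiply both sides by (z + 10) and set z = -10
Step 2: A = 12 / (-10 - 10)
Step 3: A = 12 / (-20)
Step 4: A = -3/5

-3/5


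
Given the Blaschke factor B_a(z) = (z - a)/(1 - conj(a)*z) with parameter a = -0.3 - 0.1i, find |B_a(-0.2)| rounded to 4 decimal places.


Step 1: Numerator z0 - a = -0.2 - (-0.3 - 0.1i) = 0.1 + 0.1i
Step 2: Denominator 1 - conj(a)*z0 = 1 - (-0.3 + 0.1i)*(-0.2) = 0.94 + 0.02i
Step 3: |z0 - a|^2 = 0.1^2 + 0.1^2 = 0.02; |1 - conj(a)*z0|^2 = 0.94^2 + 0.02^2 = 0.884
Step 4: |B_a(-0.2)| = sqrt(0.02 / 0.884) = sqrt(0.022624)
Step 5: = 0.1504

0.1504


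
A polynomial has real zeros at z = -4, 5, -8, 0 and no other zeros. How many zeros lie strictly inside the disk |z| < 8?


Step 1: Check each root:
  z = -4: |-4| = 4 < 8
  z = 5: |5| = 5 < 8
  z = -8: |-8| = 8 >= 8
  z = 0: |0| = 0 < 8
Step 2: Count = 3

3


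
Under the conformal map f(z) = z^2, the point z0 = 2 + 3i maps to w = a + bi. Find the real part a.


Step 1: z0 = 2 + 3i
Step 2: z0^2 = 2^2 - 3^2 + 12i
Step 3: real part = 4 - 9 = -5

-5


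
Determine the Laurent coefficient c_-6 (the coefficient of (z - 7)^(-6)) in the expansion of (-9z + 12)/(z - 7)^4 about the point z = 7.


Step 1: Write the numerator in powers of (z - 7): -9z + 12 = -9(z - 7) + (-9*7 + 12) = -9(z - 7) - 51
Step 2: Divide by (z - 7)^4: f(z) = -51(z - 7)^(-4) - 9(z - 7)^(-3)
Step 3: This finite sum is the Laurent series of f about z = 7.
Step 4: Only the powers -4 and -3 appear, so the coefficient of (z - 7)^(-6) = 0

0


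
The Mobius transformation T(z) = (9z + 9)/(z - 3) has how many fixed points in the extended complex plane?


Step 1: Fixed points satisfy T(z) = z
Step 2: z^2 - 12z - 9 = 0
Step 3: Discriminant = (-12)^2 - 4*1*(-9) = 180
Step 4: Number of fixed points = 2

2


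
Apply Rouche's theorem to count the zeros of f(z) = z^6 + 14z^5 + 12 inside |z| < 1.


Step 1: On |z| = 1 the three terms have sizes |z^6| = 1^6 = 1, |14z^5| = 14*1^5 = 14, |12| = 12
Step 2: The dominant term is g(z) = 14z^5; let h(z) = z^6 + 12 so f = g + h
Step 3: On |z| = 1: |g| = 14 and |h| <= 1 + 12 = 13
Step 4: Since 14 > 13, |h| < |g| on |z| = 1, so by Rouche f has the same number of zeros as g inside |z| < 1
Step 5: g(z) = 14z^5 has 5 zeros (at the origin, multiplicity 5) inside |z| < 1. Answer = 5

5


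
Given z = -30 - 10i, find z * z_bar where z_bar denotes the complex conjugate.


Step 1: conj(z) = -30 + 10i
Step 2: z * conj(z) = (-30)^2 + (-10)^2
Step 3: = 900 + 100 = 1000

1000


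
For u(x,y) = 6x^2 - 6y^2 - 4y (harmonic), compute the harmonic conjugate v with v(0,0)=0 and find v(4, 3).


Step 1: v_x = -u_y = 12y + 4
Step 2: v_y = u_x = 12x + 0
Step 3: v = 12xy + 4x + C
Step 4: v(0,0) = 0 => C = 0
Step 5: v(4, 3) = 160

160


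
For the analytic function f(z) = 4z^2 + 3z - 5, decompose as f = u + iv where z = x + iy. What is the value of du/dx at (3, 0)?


Step 1: f(z) = 4(x+iy)^2 + 3(x+iy) - 5
Step 2: u = 4(x^2 - y^2) + 3x - 5
Step 3: u_x = 8x + 3
Step 4: At (3, 0): u_x = 24 + 3 = 27

27


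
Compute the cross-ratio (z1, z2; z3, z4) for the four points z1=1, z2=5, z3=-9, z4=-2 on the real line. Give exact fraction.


Step 1: (z1-z3)(z2-z4) = 10 * 7 = 70
Step 2: (z1-z4)(z2-z3) = 3 * 14 = 42
Step 3: Cross-ratio = 70/42 = 5/3

5/3


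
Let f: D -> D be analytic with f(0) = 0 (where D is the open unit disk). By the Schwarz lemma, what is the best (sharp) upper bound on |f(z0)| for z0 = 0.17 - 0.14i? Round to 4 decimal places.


Step 1: Schwarz lemma: if f: D -> D is analytic with f(0) = 0, then |f(z)| <= |z| for all z in D, and this is sharp (f(z) = z).
Step 2: |z0|^2 = 0.17^2 + (-0.14)^2 = 0.0485
Step 3: |z0| = sqrt(0.0485) = 0.220227
Step 4: Best bound = |z0| = 0.2202

0.2202


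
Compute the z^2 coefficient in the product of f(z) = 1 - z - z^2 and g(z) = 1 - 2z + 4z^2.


Step 1: z^2 term in f*g comes from: (1)*(4z^2) + (-z)*(-2z) + (-z^2)*(1)
Step 2: = 4 + 2 - 1
Step 3: = 5

5


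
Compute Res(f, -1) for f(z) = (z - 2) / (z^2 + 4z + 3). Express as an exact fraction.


Step 1: Q(z) = z^2 + 4z + 3 = (z + 1)(z + 3)
Step 2: Q'(z) = 2z + 4
Step 3: Q'(-1) = 2, P(-1) = -3
Step 4: Res = P(-1)/Q'(-1) = -3/2 = -3/2

-3/2


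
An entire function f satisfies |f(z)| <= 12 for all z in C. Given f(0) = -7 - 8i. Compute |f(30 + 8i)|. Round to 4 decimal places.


Step 1: By Liouville's theorem, a bounded entire function is constant.
Step 2: f(z) = f(0) = -7 - 8i for all z.
Step 3: |f(w)| = |-7 - 8i| = sqrt(49 + 64)
Step 4: = 10.6301

10.6301


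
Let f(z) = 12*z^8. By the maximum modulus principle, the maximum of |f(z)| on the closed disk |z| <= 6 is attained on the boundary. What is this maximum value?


Step 1: On |z| = 6, |f(z)| = 12 * |z|^8 = 12 * 6^8
Step 2: By maximum modulus principle, maximum is on boundary.
Step 3: Maximum = 12 * 1679616 = 20155392

20155392


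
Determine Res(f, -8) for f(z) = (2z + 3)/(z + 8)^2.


Step 1: Pole of order 2 at z = -8
Step 2: Res = lim d/dz [(z + 8)^2 * f(z)] as z -> -8
Step 3: (z + 8)^2 * f(z) = 2z + 3
Step 4: d/dz[2z + 3] = 2

2


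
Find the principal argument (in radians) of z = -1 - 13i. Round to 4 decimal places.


Step 1: z = -1 - 13i
Step 2: arg(z) = atan2(-13, -1)
Step 3: arg(z) = -1.6476

-1.6476


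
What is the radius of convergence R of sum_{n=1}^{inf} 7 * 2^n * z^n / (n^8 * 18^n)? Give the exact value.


Step 1: General term a_n = 7 * 2^n / (n^8 * 18^n)
Step 2: By the root test, |a_n|^(1/n) = 7^(1/n) * 2 / (n^(8/n) * 18) -> 2/18 as n -> infinity (since 7^(1/n) -> 1 and n^(8/n) -> 1)
Step 3: R = 1/lim|a_n|^(1/n) = 18/2 = 9

9


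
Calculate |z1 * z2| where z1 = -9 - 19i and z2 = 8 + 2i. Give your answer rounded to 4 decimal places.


Step 1: |z1| = sqrt((-9)^2 + (-19)^2) = sqrt(442)
Step 2: |z2| = sqrt(8^2 + 2^2) = sqrt(68)
Step 3: |z1*z2| = |z1|*|z2| = sqrt(442) * sqrt(68) = sqrt(442 * 68) = sqrt(30056)
Step 4: = 173.3667

173.3667


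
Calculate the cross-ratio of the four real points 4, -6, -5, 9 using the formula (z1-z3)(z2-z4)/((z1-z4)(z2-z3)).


Step 1: (z1-z3)(z2-z4) = 9 * (-15) = -135
Step 2: (z1-z4)(z2-z3) = (-5) * (-1) = 5
Step 3: Cross-ratio = -135/5 = -27

-27


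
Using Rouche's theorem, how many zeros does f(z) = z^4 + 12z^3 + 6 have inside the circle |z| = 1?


Step 1: On |z| = 1 the three terms have sizes |z^4| = 1^4 = 1, |12z^3| = 12*1^3 = 12, |6| = 6
Step 2: The dominant term is g(z) = 12z^3; let h(z) = z^4 + 6 so f = g + h
Step 3: On |z| = 1: |g| = 12 and |h| <= 1 + 6 = 7
Step 4: Since 12 > 7, |h| < |g| on |z| = 1, so by Rouche f has the same number of zeros as g inside |z| < 1
Step 5: g(z) = 12z^3 has 3 zeros (at the origin, multiplicity 3) inside |z| < 1. Answer = 3

3


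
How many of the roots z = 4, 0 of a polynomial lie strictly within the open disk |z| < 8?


Step 1: Check each root:
  z = 4: |4| = 4 < 8
  z = 0: |0| = 0 < 8
Step 2: Count = 2

2


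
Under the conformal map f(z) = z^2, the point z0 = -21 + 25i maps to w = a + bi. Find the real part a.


Step 1: z0 = -21 + 25i
Step 2: z0^2 = (-21)^2 - 25^2 - 1050i
Step 3: real part = 441 - 625 = -184

-184


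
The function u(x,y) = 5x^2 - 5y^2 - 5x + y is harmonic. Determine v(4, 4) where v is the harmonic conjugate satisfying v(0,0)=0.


Step 1: v_x = -u_y = 10y - 1
Step 2: v_y = u_x = 10x - 5
Step 3: v = 10xy - x - 5y + C
Step 4: v(0,0) = 0 => C = 0
Step 5: v(4, 4) = 136

136


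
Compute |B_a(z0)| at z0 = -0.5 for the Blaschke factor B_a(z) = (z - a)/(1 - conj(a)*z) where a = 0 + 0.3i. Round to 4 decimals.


Step 1: Numerator z0 - a = -0.5 - (0 + 0.3i) = -0.5 - 0.3i
Step 2: Denominator 1 - conj(a)*z0 = 1 - (0 - 0.3i)*(-0.5) = 1 - 0.15i
Step 3: |z0 - a|^2 = (-0.5)^2 + (-0.3)^2 = 0.34; |1 - conj(a)*z0|^2 = 1^2 + (-0.15)^2 = 1.0225
Step 4: |B_a(-0.5)| = sqrt(0.34 / 1.0225) = sqrt(0.332518)
Step 5: = 0.5766

0.5766


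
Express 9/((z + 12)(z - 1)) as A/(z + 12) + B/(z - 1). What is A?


Step 1: Multiply both sides by (z + 12) and set z = -12
Step 2: A = 9 / (-12 - 1)
Step 3: A = 9 / (-13)
Step 4: A = -9/13

-9/13


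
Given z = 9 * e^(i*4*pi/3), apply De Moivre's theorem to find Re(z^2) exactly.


Step 1: By De Moivre's theorem, z^2 = 9^2 * e^(i*2*4*pi/3) = 81 * (cos(8*pi/3) + i*sin(8*pi/3))
Step 2: |z|^2 = 9^2 = 81
Step 3: Reduce the angle mod 2*pi: 8*pi/3 - 2*pi = 2*pi/3
Step 4: cos(2*pi/3) = -1/2
Step 5: Re(z^2) = 81 * (-1/2) = -81/2

-81/2


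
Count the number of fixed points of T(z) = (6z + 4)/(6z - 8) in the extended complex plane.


Step 1: Fixed points satisfy T(z) = z
Step 2: 6z^2 - 14z - 4 = 0
Step 3: Discriminant = (-14)^2 - 4*6*(-4) = 292
Step 4: Number of fixed points = 2

2


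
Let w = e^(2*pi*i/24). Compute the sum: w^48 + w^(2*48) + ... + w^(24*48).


Step 1: The sum sum_{j=1}^{n} w^(k*j) equals n if n | k, else 0.
Step 2: Here n = 24, k = 48
Step 3: Does n divide k? 24 | 48 -> True
Step 4: Sum = 24

24


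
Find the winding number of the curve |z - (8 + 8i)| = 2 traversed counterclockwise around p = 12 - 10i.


Step 1: Center c = (8, 8), radius = 2
Step 2: |p - c|^2 = 4^2 + (-18)^2 = 340
Step 3: r^2 = 4
Step 4: |p-c| > r so winding number = 0

0


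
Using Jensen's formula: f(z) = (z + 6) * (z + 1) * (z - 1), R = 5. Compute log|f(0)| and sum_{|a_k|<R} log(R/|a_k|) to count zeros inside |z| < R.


Jensen's formula: (1/2pi)*integral log|f(Re^it)|dt = log|f(0)| + sum_{|a_k|<R} log(R/|a_k|)
Step 1: f(0) = 6 * 1 * (-1) = -6
Step 2: log|f(0)| = log|-6| + log|-1| + log|1| = 1.7918
Step 3: Zeros inside |z| < 5: -1, 1
Step 4: Jensen sum = log(5/1) + log(5/1) = 3.2189
Step 5: n(R) = number of terms in the Jensen sum = count of zeros inside |z| < 5 = 2

2


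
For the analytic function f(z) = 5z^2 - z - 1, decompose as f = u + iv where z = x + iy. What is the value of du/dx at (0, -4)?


Step 1: f(z) = 5(x+iy)^2 - (x+iy) - 1
Step 2: u = 5(x^2 - y^2) - x - 1
Step 3: u_x = 10x - 1
Step 4: At (0, -4): u_x = 0 - 1 = -1

-1


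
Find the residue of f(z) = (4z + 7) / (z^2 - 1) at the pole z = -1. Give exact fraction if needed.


Step 1: Q(z) = z^2 - 1 = (z + 1)(z - 1)
Step 2: Q'(z) = 2z
Step 3: Q'(-1) = -2, P(-1) = 3
Step 4: Res = P(-1)/Q'(-1) = 3/(-2) = -3/2

-3/2


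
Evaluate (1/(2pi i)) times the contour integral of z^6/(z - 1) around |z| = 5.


Step 1: f(z) = z^6, a = 1 is inside |z| = 5
Step 2: By Cauchy integral formula: (1/(2pi*i)) * integral = f(a)
Step 3: f(1) = 1^6 = 1

1


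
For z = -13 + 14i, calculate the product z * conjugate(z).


Step 1: conj(z) = -13 - 14i
Step 2: z * conj(z) = (-13)^2 + 14^2
Step 3: = 169 + 196 = 365

365


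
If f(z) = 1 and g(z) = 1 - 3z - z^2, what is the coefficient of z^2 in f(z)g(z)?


Step 1: z^2 term in f*g comes from: (1)*(-z^2) + (0)*(-3z) + (0)*(1)
Step 2: = -1 + 0 + 0
Step 3: = -1

-1


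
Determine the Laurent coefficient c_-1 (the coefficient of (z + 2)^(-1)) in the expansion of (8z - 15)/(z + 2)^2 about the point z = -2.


Step 1: Write the numerator in powers of (z + 2): 8z - 15 = 8(z + 2) + (8*(-2) - 15) = 8(z + 2) - 31
Step 2: Divide by (z + 2)^2: f(z) = -31(z + 2)^(-2) + 8(z + 2)^(-1)
Step 3: This finite sum is the Laurent series of f about z = -2.
Step 4: Coefficient of (z + 2)^(-1) = coefficient of (z + 2) in the re-centred numerator = 8

8


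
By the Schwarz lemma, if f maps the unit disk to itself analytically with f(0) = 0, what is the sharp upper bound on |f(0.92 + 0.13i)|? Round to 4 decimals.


Step 1: Schwarz lemma: if f: D -> D is analytic with f(0) = 0, then |f(z)| <= |z| for all z in D, and this is sharp (f(z) = z).
Step 2: |z0|^2 = 0.92^2 + 0.13^2 = 0.8633
Step 3: |z0| = sqrt(0.8633) = 0.929139
Step 4: Best bound = |z0| = 0.9291

0.9291


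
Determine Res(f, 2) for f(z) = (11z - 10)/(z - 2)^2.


Step 1: Pole of order 2 at z = 2
Step 2: Res = lim d/dz [(z - 2)^2 * f(z)] as z -> 2
Step 3: (z - 2)^2 * f(z) = 11z - 10
Step 4: d/dz[11z - 10] = 11

11


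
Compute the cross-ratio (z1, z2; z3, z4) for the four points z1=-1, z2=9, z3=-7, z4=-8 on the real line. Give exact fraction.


Step 1: (z1-z3)(z2-z4) = 6 * 17 = 102
Step 2: (z1-z4)(z2-z3) = 7 * 16 = 112
Step 3: Cross-ratio = 102/112 = 51/56

51/56


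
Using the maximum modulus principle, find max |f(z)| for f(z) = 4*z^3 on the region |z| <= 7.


Step 1: On |z| = 7, |f(z)| = 4 * |z|^3 = 4 * 7^3
Step 2: By maximum modulus principle, maximum is on boundary.
Step 3: Maximum = 4 * 343 = 1372

1372
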